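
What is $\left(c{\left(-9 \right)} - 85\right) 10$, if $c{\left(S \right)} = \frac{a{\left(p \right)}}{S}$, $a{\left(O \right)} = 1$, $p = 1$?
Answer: $- \frac{7660}{9} \approx -851.11$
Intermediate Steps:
$c{\left(S \right)} = \frac{1}{S}$ ($c{\left(S \right)} = 1 \frac{1}{S} = \frac{1}{S}$)
$\left(c{\left(-9 \right)} - 85\right) 10 = \left(\frac{1}{-9} - 85\right) 10 = \left(- \frac{1}{9} - 85\right) 10 = \left(- \frac{766}{9}\right) 10 = - \frac{7660}{9}$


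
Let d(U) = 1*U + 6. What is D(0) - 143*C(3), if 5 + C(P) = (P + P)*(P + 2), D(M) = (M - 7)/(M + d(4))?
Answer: -35757/10 ≈ -3575.7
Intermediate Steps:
d(U) = 6 + U (d(U) = U + 6 = 6 + U)
D(M) = (-7 + M)/(10 + M) (D(M) = (M - 7)/(M + (6 + 4)) = (-7 + M)/(M + 10) = (-7 + M)/(10 + M))
C(P) = -5 + 2*P*(2 + P) (C(P) = -5 + (P + P)*(P + 2) = -5 + (2*P)*(2 + P) = -5 + 2*P*(2 + P))
D(0) - 143*C(3) = (-7 + 0)/(10 + 0) - 143*(-5 + 2*3**2 + 4*3) = -7/10 - 143*(-5 + 2*9 + 12) = (1/10)*(-7) - 143*(-5 + 18 + 12) = -7/10 - 143*25 = -7/10 - 3575 = -35757/10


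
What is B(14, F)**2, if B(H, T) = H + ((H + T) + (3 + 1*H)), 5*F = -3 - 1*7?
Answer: 1849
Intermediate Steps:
F = -2 (F = (-3 - 1*7)/5 = (-3 - 7)/5 = (1/5)*(-10) = -2)
B(H, T) = 3 + T + 3*H (B(H, T) = H + ((H + T) + (3 + H)) = H + (3 + T + 2*H) = 3 + T + 3*H)
B(14, F)**2 = (3 - 2 + 3*14)**2 = (3 - 2 + 42)**2 = 43**2 = 1849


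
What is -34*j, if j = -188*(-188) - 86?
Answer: -1198772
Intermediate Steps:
j = 35258 (j = 35344 - 86 = 35258)
-34*j = -34*35258 = -1198772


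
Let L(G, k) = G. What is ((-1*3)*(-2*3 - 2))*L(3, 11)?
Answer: 72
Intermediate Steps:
((-1*3)*(-2*3 - 2))*L(3, 11) = ((-1*3)*(-2*3 - 2))*3 = -3*(-6 - 2)*3 = -3*(-8)*3 = 24*3 = 72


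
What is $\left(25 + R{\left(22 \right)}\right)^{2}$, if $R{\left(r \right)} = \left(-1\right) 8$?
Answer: $289$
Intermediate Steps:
$R{\left(r \right)} = -8$
$\left(25 + R{\left(22 \right)}\right)^{2} = \left(25 - 8\right)^{2} = 17^{2} = 289$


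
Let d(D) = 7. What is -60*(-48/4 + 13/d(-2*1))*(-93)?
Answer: -396180/7 ≈ -56597.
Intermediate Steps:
-60*(-48/4 + 13/d(-2*1))*(-93) = -60*(-48/4 + 13/7)*(-93) = -60*(-48*1/4 + 13*(1/7))*(-93) = -60*(-12 + 13/7)*(-93) = -60*(-71/7)*(-93) = (4260/7)*(-93) = -396180/7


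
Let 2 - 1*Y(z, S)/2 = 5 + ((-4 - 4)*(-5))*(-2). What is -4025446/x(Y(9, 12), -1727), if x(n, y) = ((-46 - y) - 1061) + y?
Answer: 4025446/1107 ≈ 3636.4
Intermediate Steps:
Y(z, S) = 154 (Y(z, S) = 4 - 2*(5 + ((-4 - 4)*(-5))*(-2)) = 4 - 2*(5 - 8*(-5)*(-2)) = 4 - 2*(5 + 40*(-2)) = 4 - 2*(5 - 80) = 4 - 2*(-75) = 4 + 150 = 154)
x(n, y) = -1107 (x(n, y) = (-1107 - y) + y = -1107)
-4025446/x(Y(9, 12), -1727) = -4025446/(-1107) = -4025446*(-1/1107) = 4025446/1107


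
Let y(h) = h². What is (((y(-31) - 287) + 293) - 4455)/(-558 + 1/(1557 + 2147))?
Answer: 12919552/2066831 ≈ 6.2509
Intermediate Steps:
(((y(-31) - 287) + 293) - 4455)/(-558 + 1/(1557 + 2147)) = ((((-31)² - 287) + 293) - 4455)/(-558 + 1/(1557 + 2147)) = (((961 - 287) + 293) - 4455)/(-558 + 1/3704) = ((674 + 293) - 4455)/(-558 + 1/3704) = (967 - 4455)/(-2066831/3704) = -3488*(-3704/2066831) = 12919552/2066831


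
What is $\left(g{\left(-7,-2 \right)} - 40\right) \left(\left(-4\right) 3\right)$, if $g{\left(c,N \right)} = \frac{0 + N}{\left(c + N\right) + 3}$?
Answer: $476$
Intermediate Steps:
$g{\left(c,N \right)} = \frac{N}{3 + N + c}$ ($g{\left(c,N \right)} = \frac{N}{\left(N + c\right) + 3} = \frac{N}{3 + N + c}$)
$\left(g{\left(-7,-2 \right)} - 40\right) \left(\left(-4\right) 3\right) = \left(- \frac{2}{3 - 2 - 7} - 40\right) \left(\left(-4\right) 3\right) = \left(- \frac{2}{-6} - 40\right) \left(-12\right) = \left(\left(-2\right) \left(- \frac{1}{6}\right) - 40\right) \left(-12\right) = \left(\frac{1}{3} - 40\right) \left(-12\right) = \left(- \frac{119}{3}\right) \left(-12\right) = 476$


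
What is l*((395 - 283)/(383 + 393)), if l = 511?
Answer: 7154/97 ≈ 73.753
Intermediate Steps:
l*((395 - 283)/(383 + 393)) = 511*((395 - 283)/(383 + 393)) = 511*(112/776) = 511*(112*(1/776)) = 511*(14/97) = 7154/97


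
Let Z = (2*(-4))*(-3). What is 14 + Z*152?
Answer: 3662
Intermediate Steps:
Z = 24 (Z = -8*(-3) = 24)
14 + Z*152 = 14 + 24*152 = 14 + 3648 = 3662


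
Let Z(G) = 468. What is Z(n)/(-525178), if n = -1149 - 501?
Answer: -234/262589 ≈ -0.00089113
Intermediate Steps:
n = -1650
Z(n)/(-525178) = 468/(-525178) = 468*(-1/525178) = -234/262589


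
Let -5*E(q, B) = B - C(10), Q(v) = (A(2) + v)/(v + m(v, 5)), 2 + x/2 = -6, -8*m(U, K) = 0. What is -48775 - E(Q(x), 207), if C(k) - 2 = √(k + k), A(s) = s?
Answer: -48734 - 2*√5/5 ≈ -48735.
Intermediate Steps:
C(k) = 2 + √2*√k (C(k) = 2 + √(k + k) = 2 + √(2*k) = 2 + √2*√k)
m(U, K) = 0 (m(U, K) = -⅛*0 = 0)
x = -16 (x = -4 + 2*(-6) = -4 - 12 = -16)
Q(v) = (2 + v)/v (Q(v) = (2 + v)/(v + 0) = (2 + v)/v)
E(q, B) = ⅖ - B/5 + 2*√5/5 (E(q, B) = -(B - (2 + √2*√10))/5 = -(B - (2 + 2*√5))/5 = -(B + (-2 - 2*√5))/5 = -(-2 + B - 2*√5)/5 = ⅖ - B/5 + 2*√5/5)
-48775 - E(Q(x), 207) = -48775 - (⅖ - ⅕*207 + 2*√5/5) = -48775 - (⅖ - 207/5 + 2*√5/5) = -48775 - (-41 + 2*√5/5) = -48775 + (41 - 2*√5/5) = -48734 - 2*√5/5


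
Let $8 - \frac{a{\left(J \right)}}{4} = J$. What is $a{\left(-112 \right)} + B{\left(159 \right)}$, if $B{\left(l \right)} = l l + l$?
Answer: $25920$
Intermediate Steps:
$B{\left(l \right)} = l + l^{2}$ ($B{\left(l \right)} = l^{2} + l = l + l^{2}$)
$a{\left(J \right)} = 32 - 4 J$
$a{\left(-112 \right)} + B{\left(159 \right)} = \left(32 - -448\right) + 159 \left(1 + 159\right) = \left(32 + 448\right) + 159 \cdot 160 = 480 + 25440 = 25920$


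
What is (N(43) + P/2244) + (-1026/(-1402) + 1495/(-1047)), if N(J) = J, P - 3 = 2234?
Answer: 23771809889/548992356 ≈ 43.301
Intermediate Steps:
P = 2237 (P = 3 + 2234 = 2237)
(N(43) + P/2244) + (-1026/(-1402) + 1495/(-1047)) = (43 + 2237/2244) + (-1026/(-1402) + 1495/(-1047)) = (43 + 2237*(1/2244)) + (-1026*(-1/1402) + 1495*(-1/1047)) = (43 + 2237/2244) + (513/701 - 1495/1047) = 98729/2244 - 510884/733947 = 23771809889/548992356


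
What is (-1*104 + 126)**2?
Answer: 484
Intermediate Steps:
(-1*104 + 126)**2 = (-104 + 126)**2 = 22**2 = 484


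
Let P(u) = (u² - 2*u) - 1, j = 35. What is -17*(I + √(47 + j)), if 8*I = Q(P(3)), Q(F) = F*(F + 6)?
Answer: -34 - 17*√82 ≈ -187.94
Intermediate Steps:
P(u) = -1 + u² - 2*u
Q(F) = F*(6 + F)
I = 2 (I = ((-1 + 3² - 2*3)*(6 + (-1 + 3² - 2*3)))/8 = ((-1 + 9 - 6)*(6 + (-1 + 9 - 6)))/8 = (2*(6 + 2))/8 = (2*8)/8 = (⅛)*16 = 2)
-17*(I + √(47 + j)) = -17*(2 + √(47 + 35)) = -17*(2 + √82) = -34 - 17*√82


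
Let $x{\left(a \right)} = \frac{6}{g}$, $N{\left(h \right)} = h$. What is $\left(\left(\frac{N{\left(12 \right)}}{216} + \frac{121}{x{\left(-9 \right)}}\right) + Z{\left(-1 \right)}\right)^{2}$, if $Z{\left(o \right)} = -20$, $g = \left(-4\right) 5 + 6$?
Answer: $\frac{29604481}{324} \approx 91372.0$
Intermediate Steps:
$g = -14$ ($g = -20 + 6 = -14$)
$x{\left(a \right)} = - \frac{3}{7}$ ($x{\left(a \right)} = \frac{6}{-14} = 6 \left(- \frac{1}{14}\right) = - \frac{3}{7}$)
$\left(\left(\frac{N{\left(12 \right)}}{216} + \frac{121}{x{\left(-9 \right)}}\right) + Z{\left(-1 \right)}\right)^{2} = \left(\left(\frac{12}{216} + \frac{121}{- \frac{3}{7}}\right) - 20\right)^{2} = \left(\left(12 \cdot \frac{1}{216} + 121 \left(- \frac{7}{3}\right)\right) - 20\right)^{2} = \left(\left(\frac{1}{18} - \frac{847}{3}\right) - 20\right)^{2} = \left(- \frac{5081}{18} - 20\right)^{2} = \left(- \frac{5441}{18}\right)^{2} = \frac{29604481}{324}$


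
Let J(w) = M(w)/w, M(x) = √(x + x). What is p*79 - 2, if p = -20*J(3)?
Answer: -2 - 1580*√6/3 ≈ -1292.1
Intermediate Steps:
M(x) = √2*√x (M(x) = √(2*x) = √2*√x)
J(w) = √2/√w (J(w) = (√2*√w)/w = √2/√w)
p = -20*√6/3 (p = -20*√2/√3 = -20*√2*√3/3 = -20*√6/3 ≈ -16.330)
p*79 - 2 = -20*√6/3*79 - 2 = -1580*√6/3 - 2 = -2 - 1580*√6/3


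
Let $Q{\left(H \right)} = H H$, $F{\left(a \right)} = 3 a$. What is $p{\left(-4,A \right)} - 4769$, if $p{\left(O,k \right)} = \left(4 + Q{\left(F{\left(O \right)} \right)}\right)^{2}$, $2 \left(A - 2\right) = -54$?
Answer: $17135$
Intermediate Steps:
$A = -25$ ($A = 2 + \frac{1}{2} \left(-54\right) = 2 - 27 = -25$)
$Q{\left(H \right)} = H^{2}$
$p{\left(O,k \right)} = \left(4 + 9 O^{2}\right)^{2}$ ($p{\left(O,k \right)} = \left(4 + \left(3 O\right)^{2}\right)^{2} = \left(4 + 9 O^{2}\right)^{2}$)
$p{\left(-4,A \right)} - 4769 = \left(4 + 9 \left(-4\right)^{2}\right)^{2} - 4769 = \left(4 + 9 \cdot 16\right)^{2} - 4769 = \left(4 + 144\right)^{2} - 4769 = 148^{2} - 4769 = 21904 - 4769 = 17135$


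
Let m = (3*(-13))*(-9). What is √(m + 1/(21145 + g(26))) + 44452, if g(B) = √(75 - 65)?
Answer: 44452 + √(7421896 + 351*√10)/√(21145 + √10) ≈ 44471.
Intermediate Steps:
g(B) = √10
m = 351 (m = -39*(-9) = 351)
√(m + 1/(21145 + g(26))) + 44452 = √(351 + 1/(21145 + √10)) + 44452 = 44452 + √(351 + 1/(21145 + √10))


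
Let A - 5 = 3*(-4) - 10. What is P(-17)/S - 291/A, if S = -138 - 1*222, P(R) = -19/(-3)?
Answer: 313957/18360 ≈ 17.100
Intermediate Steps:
P(R) = 19/3 (P(R) = -19*(-⅓) = 19/3)
S = -360 (S = -138 - 222 = -360)
A = -17 (A = 5 + (3*(-4) - 10) = 5 + (-12 - 10) = 5 - 22 = -17)
P(-17)/S - 291/A = (19/3)/(-360) - 291/(-17) = (19/3)*(-1/360) - 291*(-1/17) = -19/1080 + 291/17 = 313957/18360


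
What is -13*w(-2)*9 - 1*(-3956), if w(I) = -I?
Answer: 3722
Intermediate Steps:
-13*w(-2)*9 - 1*(-3956) = -(-13)*(-2)*9 - 1*(-3956) = -13*2*9 + 3956 = -26*9 + 3956 = -234 + 3956 = 3722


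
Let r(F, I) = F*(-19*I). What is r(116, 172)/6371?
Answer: -379088/6371 ≈ -59.502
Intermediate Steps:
r(F, I) = -19*F*I
r(116, 172)/6371 = -19*116*172/6371 = -379088*1/6371 = -379088/6371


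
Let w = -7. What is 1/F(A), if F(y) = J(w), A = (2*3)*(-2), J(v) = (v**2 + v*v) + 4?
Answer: 1/102 ≈ 0.0098039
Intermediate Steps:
J(v) = 4 + 2*v**2 (J(v) = (v**2 + v**2) + 4 = 2*v**2 + 4 = 4 + 2*v**2)
A = -12 (A = 6*(-2) = -12)
F(y) = 102 (F(y) = 4 + 2*(-7)**2 = 4 + 2*49 = 4 + 98 = 102)
1/F(A) = 1/102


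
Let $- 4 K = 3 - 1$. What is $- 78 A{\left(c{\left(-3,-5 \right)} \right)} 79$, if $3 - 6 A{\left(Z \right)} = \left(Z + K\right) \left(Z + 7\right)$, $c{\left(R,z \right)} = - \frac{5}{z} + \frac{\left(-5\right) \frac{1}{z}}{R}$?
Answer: $- \frac{31837}{18} \approx -1768.7$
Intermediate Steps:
$c{\left(R,z \right)} = - \frac{5}{z} - \frac{5}{R z}$
$K = - \frac{1}{2}$ ($K = - \frac{3 - 1}{4} = \left(- \frac{1}{4}\right) 2 = - \frac{1}{2} \approx -0.5$)
$A{\left(Z \right)} = \frac{1}{2} - \frac{\left(7 + Z\right) \left(- \frac{1}{2} + Z\right)}{6}$ ($A{\left(Z \right)} = \frac{1}{2} - \frac{\left(Z - \frac{1}{2}\right) \left(Z + 7\right)}{6} = \frac{1}{2} - \frac{\left(- \frac{1}{2} + Z\right) \left(7 + Z\right)}{6} = \frac{1}{2} - \frac{\left(7 + Z\right) \left(- \frac{1}{2} + Z\right)}{6}$)
$- 78 A{\left(c{\left(-3,-5 \right)} \right)} 79 = - 78 \left(\frac{13}{12} - \frac{13 \frac{5 \left(-1 - -3\right)}{\left(-3\right) \left(-5\right)}}{12} - \frac{\left(\frac{5 \left(-1 - -3\right)}{\left(-3\right) \left(-5\right)}\right)^{2}}{6}\right) 79 = - 78 \left(\frac{13}{12} - \frac{13 \cdot 5 \left(- \frac{1}{3}\right) \left(- \frac{1}{5}\right) \left(-1 + 3\right)}{12} - \frac{\left(5 \left(- \frac{1}{3}\right) \left(- \frac{1}{5}\right) \left(-1 + 3\right)\right)^{2}}{6}\right) 79 = - 78 \left(\frac{13}{12} - \frac{13 \cdot 5 \left(- \frac{1}{3}\right) \left(- \frac{1}{5}\right) 2}{12} - \frac{\left(5 \left(- \frac{1}{3}\right) \left(- \frac{1}{5}\right) 2\right)^{2}}{6}\right) 79 = - 78 \left(\frac{13}{12} - \frac{13}{18} - \frac{\left(\frac{2}{3}\right)^{2}}{6}\right) 79 = - 78 \left(\frac{13}{12} - \frac{13}{18} - \frac{2}{27}\right) 79 = \left(-78\right) \frac{31}{108} \cdot 79 = \left(- \frac{403}{18}\right) 79 = - \frac{31837}{18}$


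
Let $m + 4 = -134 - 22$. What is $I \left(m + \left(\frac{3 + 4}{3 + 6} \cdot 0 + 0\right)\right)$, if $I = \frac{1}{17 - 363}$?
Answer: $\frac{80}{173} \approx 0.46243$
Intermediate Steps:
$m = -160$ ($m = -4 - 156 = -160$)
$I = - \frac{1}{346}$ ($I = \frac{1}{-346} = - \frac{1}{346} \approx -0.0028902$)
$I \left(m + \left(\frac{3 + 4}{3 + 6} \cdot 0 + 0\right)\right) = - \frac{-160 + \left(\frac{3 + 4}{3 + 6} \cdot 0 + 0\right)}{346} = - \frac{-160 + \left(\frac{7}{9} \cdot 0 + 0\right)}{346} = - \frac{-160 + \left(0 + 0\right)}{346} = - \frac{-160 + 0}{346} = \left(- \frac{1}{346}\right) \left(-160\right) = \frac{80}{173}$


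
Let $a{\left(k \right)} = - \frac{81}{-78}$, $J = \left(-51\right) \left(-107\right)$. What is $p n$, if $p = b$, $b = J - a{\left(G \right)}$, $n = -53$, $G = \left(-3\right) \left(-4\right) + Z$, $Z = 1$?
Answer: $- \frac{7518315}{26} \approx -2.8917 \cdot 10^{5}$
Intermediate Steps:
$G = 13$ ($G = \left(-3\right) \left(-4\right) + 1 = 12 + 1 = 13$)
$J = 5457$
$a{\left(k \right)} = \frac{27}{26}$ ($a{\left(k \right)} = \left(-81\right) \left(- \frac{1}{78}\right) = \frac{27}{26}$)
$b = \frac{141855}{26}$ ($b = 5457 - \frac{27}{26} = \frac{141855}{26} \approx 5456.0$)
$p = \frac{141855}{26} \approx 5456.0$
$p n = \frac{141855}{26} \left(-53\right) = - \frac{7518315}{26}$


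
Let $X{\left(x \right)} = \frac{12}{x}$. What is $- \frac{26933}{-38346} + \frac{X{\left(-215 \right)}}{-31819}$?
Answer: $\frac{184251402457}{262328245410} \approx 0.70237$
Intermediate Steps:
$- \frac{26933}{-38346} + \frac{X{\left(-215 \right)}}{-31819} = - \frac{26933}{-38346} + \frac{12 \frac{1}{-215}}{-31819} = \left(-26933\right) \left(- \frac{1}{38346}\right) + 12 \left(- \frac{1}{215}\right) \left(- \frac{1}{31819}\right) = \frac{26933}{38346} - - \frac{12}{6841085} = \frac{26933}{38346} + \frac{12}{6841085} = \frac{184251402457}{262328245410}$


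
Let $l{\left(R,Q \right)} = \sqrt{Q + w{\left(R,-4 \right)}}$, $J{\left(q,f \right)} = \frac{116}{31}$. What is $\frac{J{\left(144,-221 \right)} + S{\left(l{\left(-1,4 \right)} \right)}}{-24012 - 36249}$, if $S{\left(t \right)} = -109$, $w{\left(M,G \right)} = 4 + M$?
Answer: $\frac{3263}{1868091} \approx 0.0017467$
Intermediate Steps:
$J{\left(q,f \right)} = \frac{116}{31}$ ($J{\left(q,f \right)} = 116 \cdot \frac{1}{31} = \frac{116}{31}$)
$l{\left(R,Q \right)} = \sqrt{4 + Q + R}$ ($l{\left(R,Q \right)} = \sqrt{Q + \left(4 + R\right)} = \sqrt{4 + Q + R}$)
$\frac{J{\left(144,-221 \right)} + S{\left(l{\left(-1,4 \right)} \right)}}{-24012 - 36249} = \frac{\frac{116}{31} - 109}{-24012 - 36249} = - \frac{3263}{31 \left(-60261\right)} = \left(- \frac{3263}{31}\right) \left(- \frac{1}{60261}\right) = \frac{3263}{1868091}$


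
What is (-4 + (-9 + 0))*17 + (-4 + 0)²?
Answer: -205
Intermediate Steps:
(-4 + (-9 + 0))*17 + (-4 + 0)² = (-4 - 9)*17 + (-4)² = -13*17 + 16 = -221 + 16 = -205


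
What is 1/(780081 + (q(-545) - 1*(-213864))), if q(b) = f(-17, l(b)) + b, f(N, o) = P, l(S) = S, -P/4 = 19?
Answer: 1/993324 ≈ 1.0067e-6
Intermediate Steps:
P = -76 (P = -4*19 = -76)
f(N, o) = -76
q(b) = -76 + b
1/(780081 + (q(-545) - 1*(-213864))) = 1/(780081 + ((-76 - 545) - 1*(-213864))) = 1/(780081 + (-621 + 213864)) = 1/(780081 + 213243) = 1/993324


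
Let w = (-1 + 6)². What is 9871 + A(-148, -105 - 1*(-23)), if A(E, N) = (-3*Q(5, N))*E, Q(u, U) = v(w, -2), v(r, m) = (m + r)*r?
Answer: 265171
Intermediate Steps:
w = 25 (w = 5² = 25)
v(r, m) = r*(m + r)
Q(u, U) = 575 (Q(u, U) = 25*(-2 + 25) = 25*23 = 575)
A(E, N) = -1725*E (A(E, N) = (-3*575)*E = -1725*E)
9871 + A(-148, -105 - 1*(-23)) = 9871 - 1725*(-148) = 9871 + 255300 = 265171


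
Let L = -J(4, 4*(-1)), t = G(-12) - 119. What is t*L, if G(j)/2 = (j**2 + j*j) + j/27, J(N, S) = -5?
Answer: 20525/9 ≈ 2280.6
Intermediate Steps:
G(j) = 4*j**2 + 2*j/27 (G(j) = 2*((j**2 + j*j) + j/27) = 2*((j**2 + j**2) + j*(1/27)) = 2*(2*j**2 + j/27) = 4*j**2 + 2*j/27)
t = 4105/9 (t = (2/27)*(-12)*(1 + 54*(-12)) - 119 = (2/27)*(-12)*(1 - 648) - 119 = (2/27)*(-12)*(-647) - 119 = 5176/9 - 119 = 4105/9 ≈ 456.11)
L = 5 (L = -1*(-5) = 5)
t*L = (4105/9)*5 = 20525/9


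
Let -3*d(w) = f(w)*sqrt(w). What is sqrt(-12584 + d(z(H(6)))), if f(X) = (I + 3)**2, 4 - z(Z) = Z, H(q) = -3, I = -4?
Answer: sqrt(-113256 - 3*sqrt(7))/3 ≈ 112.18*I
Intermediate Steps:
z(Z) = 4 - Z
f(X) = 1 (f(X) = (-4 + 3)**2 = (-1)**2 = 1)
d(w) = -sqrt(w)/3
sqrt(-12584 + d(z(H(6)))) = sqrt(-12584 - sqrt(4 - 1*(-3))/3) = sqrt(-12584 - sqrt(4 + 3)/3) = sqrt(-12584 - sqrt(7)/3)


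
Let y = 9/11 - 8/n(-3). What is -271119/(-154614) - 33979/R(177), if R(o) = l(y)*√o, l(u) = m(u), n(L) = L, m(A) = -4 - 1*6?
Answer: 90373/51538 + 33979*√177/1770 ≈ 257.16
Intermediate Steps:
m(A) = -10 (m(A) = -4 - 6 = -10)
y = 115/33 (y = 9/11 - 8/(-3) = 9*(1/11) - 8*(-⅓) = 9/11 + 8/3 = 115/33 ≈ 3.4848)
l(u) = -10
R(o) = -10*√o
-271119/(-154614) - 33979/R(177) = -271119/(-154614) - 33979*(-√177/1770) = -271119*(-1/154614) - (-33979)*√177/1770 = 90373/51538 + 33979*√177/1770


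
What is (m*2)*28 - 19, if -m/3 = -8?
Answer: 1325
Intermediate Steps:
m = 24 (m = -3*(-8) = 24)
(m*2)*28 - 19 = (24*2)*28 - 19 = 48*28 - 19 = 1344 - 19 = 1325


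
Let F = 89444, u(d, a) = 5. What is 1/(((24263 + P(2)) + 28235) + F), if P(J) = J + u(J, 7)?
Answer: 1/141949 ≈ 7.0448e-6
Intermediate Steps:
P(J) = 5 + J (P(J) = J + 5 = 5 + J)
1/(((24263 + P(2)) + 28235) + F) = 1/(((24263 + (5 + 2)) + 28235) + 89444) = 1/(((24263 + 7) + 28235) + 89444) = 1/((24270 + 28235) + 89444) = 1/(52505 + 89444) = 1/141949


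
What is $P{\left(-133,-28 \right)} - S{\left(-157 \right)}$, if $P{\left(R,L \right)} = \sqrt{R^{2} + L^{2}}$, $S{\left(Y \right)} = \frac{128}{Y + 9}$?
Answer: $\frac{32}{37} + 7 \sqrt{377} \approx 136.78$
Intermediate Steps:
$S{\left(Y \right)} = \frac{128}{9 + Y}$
$P{\left(R,L \right)} = \sqrt{L^{2} + R^{2}}$
$P{\left(-133,-28 \right)} - S{\left(-157 \right)} = \sqrt{\left(-28\right)^{2} + \left(-133\right)^{2}} - \frac{128}{9 - 157} = \sqrt{784 + 17689} - \frac{128}{-148} = \sqrt{18473} - 128 \left(- \frac{1}{148}\right) = 7 \sqrt{377} - - \frac{32}{37} = 7 \sqrt{377} + \frac{32}{37} = \frac{32}{37} + 7 \sqrt{377}$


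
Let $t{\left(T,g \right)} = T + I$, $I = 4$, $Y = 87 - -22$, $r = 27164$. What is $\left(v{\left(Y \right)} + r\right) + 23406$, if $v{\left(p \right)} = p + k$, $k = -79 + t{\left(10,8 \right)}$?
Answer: $50614$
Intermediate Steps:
$Y = 109$ ($Y = 87 + 22 = 109$)
$t{\left(T,g \right)} = 4 + T$ ($t{\left(T,g \right)} = T + 4 = 4 + T$)
$k = -65$ ($k = -79 + \left(4 + 10\right) = -79 + 14 = -65$)
$v{\left(p \right)} = -65 + p$ ($v{\left(p \right)} = p - 65 = -65 + p$)
$\left(v{\left(Y \right)} + r\right) + 23406 = \left(\left(-65 + 109\right) + 27164\right) + 23406 = \left(44 + 27164\right) + 23406 = 27208 + 23406 = 50614$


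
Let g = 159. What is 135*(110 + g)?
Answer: 36315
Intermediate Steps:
135*(110 + g) = 135*(110 + 159) = 135*269 = 36315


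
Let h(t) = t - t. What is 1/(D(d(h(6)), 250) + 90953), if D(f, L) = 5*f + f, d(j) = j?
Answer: 1/90953 ≈ 1.0995e-5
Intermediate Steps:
h(t) = 0
D(f, L) = 6*f
1/(D(d(h(6)), 250) + 90953) = 1/(6*0 + 90953) = 1/(0 + 90953) = 1/90953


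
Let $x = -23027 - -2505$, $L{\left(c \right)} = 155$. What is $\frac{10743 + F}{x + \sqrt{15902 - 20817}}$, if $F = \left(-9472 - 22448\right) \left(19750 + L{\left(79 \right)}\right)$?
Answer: $\frac{13038793419354}{421157399} + \frac{635356857 i \sqrt{4915}}{421157399} \approx 30959.0 + 105.76 i$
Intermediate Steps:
$x = -20522$ ($x = -23027 + 2505 = -20522$)
$F = -635367600$ ($F = \left(-9472 - 22448\right) \left(19750 + 155\right) = \left(-31920\right) 19905 = -635367600$)
$\frac{10743 + F}{x + \sqrt{15902 - 20817}} = \frac{10743 - 635367600}{-20522 + \sqrt{15902 - 20817}} = - \frac{635356857}{-20522 + \sqrt{-4915}} = - \frac{635356857}{-20522 + i \sqrt{4915}}$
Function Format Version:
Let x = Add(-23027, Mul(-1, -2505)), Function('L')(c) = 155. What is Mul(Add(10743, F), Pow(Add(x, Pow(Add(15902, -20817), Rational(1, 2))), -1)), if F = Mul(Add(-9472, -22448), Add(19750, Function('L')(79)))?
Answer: Add(Rational(13038793419354, 421157399), Mul(Rational(635356857, 421157399), I, Pow(4915, Rational(1, 2)))) ≈ Add(30959., Mul(105.76, I))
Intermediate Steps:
x = -20522 (x = Add(-23027, 2505) = -20522)
F = -635367600 (F = Mul(Add(-9472, -22448), Add(19750, 155)) = Mul(-31920, 19905) = -635367600)
Mul(Add(10743, F), Pow(Add(x, Pow(Add(15902, -20817), Rational(1, 2))), -1)) = Mul(Add(10743, -635367600), Pow(Add(-20522, Pow(Add(15902, -20817), Rational(1, 2))), -1)) = Mul(-635356857, Pow(Add(-20522, Pow(-4915, Rational(1, 2))), -1)) = Mul(-635356857, Pow(Add(-20522, Mul(I, Pow(4915, Rational(1, 2)))), -1))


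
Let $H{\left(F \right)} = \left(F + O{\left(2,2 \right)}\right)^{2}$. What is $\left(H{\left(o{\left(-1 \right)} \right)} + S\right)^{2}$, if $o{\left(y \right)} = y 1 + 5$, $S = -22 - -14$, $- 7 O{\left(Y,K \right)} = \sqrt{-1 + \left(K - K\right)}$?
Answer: $\frac{149745}{2401} - \frac{6256 i}{343} \approx 62.368 - 18.239 i$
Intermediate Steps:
$O{\left(Y,K \right)} = - \frac{i}{7}$ ($O{\left(Y,K \right)} = - \frac{\sqrt{-1 + \left(K - K\right)}}{7} = - \frac{\sqrt{-1 + 0}}{7} = - \frac{\sqrt{-1}}{7} = - \frac{i}{7}$)
$S = -8$ ($S = -22 + 14 = -8$)
$o{\left(y \right)} = 5 + y$ ($o{\left(y \right)} = y + 5 = 5 + y$)
$H{\left(F \right)} = \left(F - \frac{i}{7}\right)^{2}$
$\left(H{\left(o{\left(-1 \right)} \right)} + S\right)^{2} = \left(\frac{\left(- i + 7 \left(5 - 1\right)\right)^{2}}{49} - 8\right)^{2} = \left(\frac{\left(- i + 7 \cdot 4\right)^{2}}{49} - 8\right)^{2} = \left(\frac{\left(- i + 28\right)^{2}}{49} - 8\right)^{2} = \left(\frac{\left(28 - i\right)^{2}}{49} - 8\right)^{2} = \left(-8 + \frac{\left(28 - i\right)^{2}}{49}\right)^{2}$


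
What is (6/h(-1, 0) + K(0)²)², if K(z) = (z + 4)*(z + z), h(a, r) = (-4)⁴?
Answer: 9/16384 ≈ 0.00054932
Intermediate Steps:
h(a, r) = 256
K(z) = 2*z*(4 + z) (K(z) = (4 + z)*(2*z) = 2*z*(4 + z))
(6/h(-1, 0) + K(0)²)² = (6/256 + (2*0*(4 + 0))²)² = (6*(1/256) + (2*0*4)²)² = (3/128 + 0²)² = (3/128 + 0)² = (3/128)² = 9/16384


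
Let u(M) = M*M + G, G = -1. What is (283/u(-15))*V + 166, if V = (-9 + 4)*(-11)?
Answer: 52749/224 ≈ 235.49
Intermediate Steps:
u(M) = -1 + M² (u(M) = M*M - 1 = M² - 1 = -1 + M²)
V = 55 (V = -5*(-11) = 55)
(283/u(-15))*V + 166 = (283/(-1 + (-15)²))*55 + 166 = (283/(-1 + 225))*55 + 166 = (283/224)*55 + 166 = 15565/224 + 166 = 52749/224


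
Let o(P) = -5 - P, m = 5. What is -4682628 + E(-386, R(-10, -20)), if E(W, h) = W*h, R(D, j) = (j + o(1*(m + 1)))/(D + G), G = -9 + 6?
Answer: -60886130/13 ≈ -4.6836e+6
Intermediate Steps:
G = -3
R(D, j) = (-11 + j)/(-3 + D) (R(D, j) = (j + (-5 - (5 + 1)))/(D - 3) = (j + (-5 - 6))/(-3 + D) = (j - 11)/(-3 + D) = (-11 + j)/(-3 + D))
-4682628 + E(-386, R(-10, -20)) = -4682628 - 386*(-11 - 20)/(-3 - 10) = -4682628 - 386*(-31)/(-13) = -4682628 - (-386)*(-31)/13 = -4682628 - 386*31/13 = -4682628 - 11966/13 = -60886130/13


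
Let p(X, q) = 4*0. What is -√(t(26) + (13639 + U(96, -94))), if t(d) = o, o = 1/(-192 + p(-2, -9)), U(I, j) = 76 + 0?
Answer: -√7899837/24 ≈ -117.11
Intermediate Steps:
p(X, q) = 0
U(I, j) = 76
o = -1/192 (o = 1/(-192 + 0) = 1/(-192) = -1/192 ≈ -0.0052083)
t(d) = -1/192
-√(t(26) + (13639 + U(96, -94))) = -√(-1/192 + (13639 + 76)) = -√(-1/192 + 13715) = -√(2633279/192) = -√7899837/24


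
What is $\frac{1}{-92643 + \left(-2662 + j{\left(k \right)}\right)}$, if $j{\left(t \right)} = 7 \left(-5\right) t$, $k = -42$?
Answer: $- \frac{1}{93835} \approx -1.0657 \cdot 10^{-5}$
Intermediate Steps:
$j{\left(t \right)} = - 35 t$
$\frac{1}{-92643 + \left(-2662 + j{\left(k \right)}\right)} = \frac{1}{-92643 - 1192} = \frac{1}{-93835} = - \frac{1}{93835}$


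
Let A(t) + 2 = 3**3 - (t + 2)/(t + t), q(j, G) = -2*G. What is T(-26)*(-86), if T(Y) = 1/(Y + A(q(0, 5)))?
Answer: 430/7 ≈ 61.429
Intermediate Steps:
A(t) = 25 - (2 + t)/(2*t) (A(t) = -2 + (3**3 - (t + 2)/(t + t)) = -2 + (27 - (2 + t)/(2*t)) = 25 - (2 + t)/(2*t))
T(Y) = 1/(123/5 + Y) (T(Y) = 1/(Y + (49/2 - 1/((-2*5)))) = 1/(Y + (49/2 - 1/(-10))) = 1/(Y + (49/2 - 1*(-1/10))) = 1/(Y + (49/2 + 1/10)) = 1/(Y + 123/5) = 1/(123/5 + Y))
T(-26)*(-86) = (5/(123 + 5*(-26)))*(-86) = (5/(123 - 130))*(-86) = (5/(-7))*(-86) = (5*(-1/7))*(-86) = -5/7*(-86) = 430/7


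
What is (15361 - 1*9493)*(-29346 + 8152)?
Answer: -124366392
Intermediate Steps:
(15361 - 1*9493)*(-29346 + 8152) = (15361 - 9493)*(-21194) = 5868*(-21194) = -124366392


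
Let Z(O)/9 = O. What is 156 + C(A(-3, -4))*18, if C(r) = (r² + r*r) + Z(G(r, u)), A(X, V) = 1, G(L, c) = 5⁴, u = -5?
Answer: 101442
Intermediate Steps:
G(L, c) = 625
Z(O) = 9*O
C(r) = 5625 + 2*r² (C(r) = (r² + r*r) + 9*625 = (r² + r²) + 5625 = 2*r² + 5625 = 5625 + 2*r²)
156 + C(A(-3, -4))*18 = 156 + (5625 + 2*1²)*18 = 156 + (5625 + 2*1)*18 = 156 + (5625 + 2)*18 = 156 + 5627*18 = 156 + 101286 = 101442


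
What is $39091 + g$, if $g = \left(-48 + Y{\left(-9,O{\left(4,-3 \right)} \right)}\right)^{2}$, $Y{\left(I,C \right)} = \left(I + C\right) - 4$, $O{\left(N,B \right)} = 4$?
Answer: $42340$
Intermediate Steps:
$Y{\left(I,C \right)} = -4 + C + I$ ($Y{\left(I,C \right)} = \left(C + I\right) - 4 = -4 + C + I$)
$g = 3249$ ($g = \left(-48 - 9\right)^{2} = \left(-57\right)^{2} = 3249$)
$39091 + g = 39091 + 3249 = 42340$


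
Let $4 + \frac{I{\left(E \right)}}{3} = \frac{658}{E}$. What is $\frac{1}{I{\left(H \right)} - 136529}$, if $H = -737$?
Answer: $- \frac{737}{100632691} \approx -7.3237 \cdot 10^{-6}$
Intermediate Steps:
$I{\left(E \right)} = -12 + \frac{1974}{E}$ ($I{\left(E \right)} = -12 + 3 \frac{658}{E} = -12 + \frac{1974}{E}$)
$\frac{1}{I{\left(H \right)} - 136529} = \frac{1}{\left(-12 + \frac{1974}{-737}\right) - 136529} = \frac{1}{\left(-12 + 1974 \left(- \frac{1}{737}\right)\right) - 136529} = \frac{1}{\left(-12 - \frac{1974}{737}\right) - 136529} = \frac{1}{- \frac{10818}{737} - 136529} = \frac{1}{- \frac{100632691}{737}} = - \frac{737}{100632691}$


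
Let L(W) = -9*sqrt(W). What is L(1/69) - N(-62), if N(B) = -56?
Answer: 56 - 3*sqrt(69)/23 ≈ 54.917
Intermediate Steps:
L(1/69) - N(-62) = -9*sqrt(69)/69 - 1*(-56) = -3*sqrt(69)/23 + 56 = 56 - 3*sqrt(69)/23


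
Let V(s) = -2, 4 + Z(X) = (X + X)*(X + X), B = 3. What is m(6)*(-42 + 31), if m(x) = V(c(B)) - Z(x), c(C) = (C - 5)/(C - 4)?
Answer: 1562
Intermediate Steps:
c(C) = (-5 + C)/(-4 + C)
Z(X) = -4 + 4*X² (Z(X) = -4 + (X + X)*(X + X) = -4 + (2*X)*(2*X) = -4 + 4*X²)
m(x) = 2 - 4*x² (m(x) = -2 - (-4 + 4*x²) = -2 + (4 - 4*x²) = 2 - 4*x²)
m(6)*(-42 + 31) = (2 - 4*6²)*(-42 + 31) = (2 - 4*36)*(-11) = (2 - 144)*(-11) = -142*(-11) = 1562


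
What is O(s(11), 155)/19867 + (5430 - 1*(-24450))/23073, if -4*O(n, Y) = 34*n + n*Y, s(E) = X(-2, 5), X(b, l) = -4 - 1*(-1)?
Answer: 795862077/611188388 ≈ 1.3022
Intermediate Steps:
X(b, l) = -3 (X(b, l) = -4 + 1 = -3)
s(E) = -3
O(n, Y) = -17*n/2 - Y*n/4 (O(n, Y) = -(34*n + n*Y)/4 = -(34*n + Y*n)/4 = -17*n/2 - Y*n/4)
O(s(11), 155)/19867 + (5430 - 1*(-24450))/23073 = -¼*(-3)*(34 + 155)/19867 + (5430 - 1*(-24450))/23073 = -¼*(-3)*189*(1/19867) + (5430 + 24450)*(1/23073) = (567/4)*(1/19867) + 29880*(1/23073) = 567/79468 + 9960/7691 = 795862077/611188388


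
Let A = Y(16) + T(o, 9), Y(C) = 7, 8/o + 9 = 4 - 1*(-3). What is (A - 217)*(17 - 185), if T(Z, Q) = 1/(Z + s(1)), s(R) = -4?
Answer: 35301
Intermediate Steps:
o = -4 (o = 8/(-9 + (4 - 1*(-3))) = 8/(-9 + (4 + 3)) = 8/(-9 + 7) = 8/(-2) = 8*(-1/2) = -4)
T(Z, Q) = 1/(-4 + Z) (T(Z, Q) = 1/(Z - 4) = 1/(-4 + Z))
A = 55/8 (A = 7 + 1/(-4 - 4) = 7 + 1/(-8) = 7 - 1/8 = 55/8 ≈ 6.8750)
(A - 217)*(17 - 185) = (55/8 - 217)*(17 - 185) = -1681/8*(-168) = 35301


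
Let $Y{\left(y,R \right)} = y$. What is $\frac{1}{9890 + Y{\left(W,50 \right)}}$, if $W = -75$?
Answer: $\frac{1}{9815} \approx 0.00010188$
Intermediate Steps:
$\frac{1}{9890 + Y{\left(W,50 \right)}} = \frac{1}{9890 - 75} = \frac{1}{9815}$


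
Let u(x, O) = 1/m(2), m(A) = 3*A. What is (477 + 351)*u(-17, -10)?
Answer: 138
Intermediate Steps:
u(x, O) = 1/6 (u(x, O) = 1/(3*2) = 1/6)
(477 + 351)*u(-17, -10) = (477 + 351)*(1/6) = 828*(1/6) = 138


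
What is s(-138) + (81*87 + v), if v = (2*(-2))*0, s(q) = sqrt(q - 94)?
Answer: 7047 + 2*I*sqrt(58) ≈ 7047.0 + 15.232*I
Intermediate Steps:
s(q) = sqrt(-94 + q)
v = 0 (v = -4*0 = 0)
s(-138) + (81*87 + v) = sqrt(-94 - 138) + (81*87 + 0) = sqrt(-232) + (7047 + 0) = 2*I*sqrt(58) + 7047 = 7047 + 2*I*sqrt(58)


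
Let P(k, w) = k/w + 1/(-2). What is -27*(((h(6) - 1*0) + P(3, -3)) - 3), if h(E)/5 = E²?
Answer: -9477/2 ≈ -4738.5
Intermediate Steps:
h(E) = 5*E²
P(k, w) = -½ + k/w (P(k, w) = k/w + 1*(-½) = k/w - ½ = -½ + k/w)
-27*(((h(6) - 1*0) + P(3, -3)) - 3) = -27*(((5*6² - 1*0) + (3 - ½*(-3))/(-3)) - 3) = -27*(((5*36 + 0) - (3 + 3/2)/3) - 3) = -27*(((180 + 0) - ⅓*9/2) - 3) = -27*((180 - 3/2) - 3) = -27*(357/2 - 3) = -27*351/2 = -9477/2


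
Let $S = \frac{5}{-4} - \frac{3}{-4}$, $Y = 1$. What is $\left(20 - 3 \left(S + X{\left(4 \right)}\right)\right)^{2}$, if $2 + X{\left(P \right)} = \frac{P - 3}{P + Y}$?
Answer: $\frac{72361}{100} \approx 723.61$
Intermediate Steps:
$X{\left(P \right)} = -2 + \frac{-3 + P}{1 + P}$ ($X{\left(P \right)} = -2 + \frac{P - 3}{P + 1} = -2 + \frac{-3 + P}{1 + P}$)
$S = - \frac{1}{2}$ ($S = 5 \left(- \frac{1}{4}\right) - - \frac{3}{4} = - \frac{5}{4} + \frac{3}{4} = - \frac{1}{2} \approx -0.5$)
$\left(20 - 3 \left(S + X{\left(4 \right)}\right)\right)^{2} = \left(20 - 3 \left(- \frac{1}{2} + \frac{-5 - 4}{1 + 4}\right)\right)^{2} = \left(20 - 3 \left(- \frac{1}{2} + \frac{-5 - 4}{5}\right)\right)^{2} = \left(20 - 3 \left(- \frac{1}{2} + \frac{1}{5} \left(-9\right)\right)\right)^{2} = \left(20 - 3 \left(- \frac{1}{2} - \frac{9}{5}\right)\right)^{2} = \left(20 - - \frac{69}{10}\right)^{2} = \left(20 + \frac{69}{10}\right)^{2} = \left(\frac{269}{10}\right)^{2} = \frac{72361}{100}$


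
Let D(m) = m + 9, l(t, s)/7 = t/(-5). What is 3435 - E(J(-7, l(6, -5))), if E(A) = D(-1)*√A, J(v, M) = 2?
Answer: 3435 - 8*√2 ≈ 3423.7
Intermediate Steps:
l(t, s) = -7*t/5 (l(t, s) = 7*(t/(-5)) = 7*(t*(-⅕)) = 7*(-t/5) = -7*t/5)
D(m) = 9 + m
E(A) = 8*√A (E(A) = (9 - 1)*√A = 8*√A)
3435 - E(J(-7, l(6, -5))) = 3435 - 8*√2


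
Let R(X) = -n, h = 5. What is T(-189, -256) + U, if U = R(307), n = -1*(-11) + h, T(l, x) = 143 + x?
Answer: -129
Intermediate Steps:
n = 16 (n = -1*(-11) + 5 = 11 + 5 = 16)
R(X) = -16 (R(X) = -1*16 = -16)
U = -16
T(-189, -256) + U = (143 - 256) - 16 = -113 - 16 = -129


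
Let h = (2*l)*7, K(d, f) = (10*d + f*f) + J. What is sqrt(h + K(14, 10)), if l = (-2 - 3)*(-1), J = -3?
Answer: sqrt(307) ≈ 17.521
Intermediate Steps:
K(d, f) = -3 + f**2 + 10*d (K(d, f) = (10*d + f*f) - 3 = (10*d + f**2) - 3 = (f**2 + 10*d) - 3 = -3 + f**2 + 10*d)
l = 5 (l = -5*(-1) = 5)
h = 70 (h = (2*5)*7 = 10*7 = 70)
sqrt(h + K(14, 10)) = sqrt(70 + (-3 + 10**2 + 10*14)) = sqrt(70 + (-3 + 100 + 140)) = sqrt(70 + 237) = sqrt(307)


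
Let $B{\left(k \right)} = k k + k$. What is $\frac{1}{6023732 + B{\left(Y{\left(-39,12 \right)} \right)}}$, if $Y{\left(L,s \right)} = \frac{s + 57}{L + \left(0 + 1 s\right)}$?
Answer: $\frac{81}{487922614} \approx 1.6601 \cdot 10^{-7}$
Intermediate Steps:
$Y{\left(L,s \right)} = \frac{57 + s}{L + s}$ ($Y{\left(L,s \right)} = \frac{57 + s}{L + \left(0 + s\right)} = \frac{57 + s}{L + s}$)
$B{\left(k \right)} = k + k^{2}$ ($B{\left(k \right)} = k^{2} + k = k + k^{2}$)
$\frac{1}{6023732 + B{\left(Y{\left(-39,12 \right)} \right)}} = \frac{1}{6023732 + \frac{57 + 12}{-39 + 12} \left(1 + \frac{57 + 12}{-39 + 12}\right)} = \frac{1}{6023732 + \frac{1}{-27} \cdot 69 \left(1 + \frac{1}{-27} \cdot 69\right)} = \frac{1}{6023732 + \left(- \frac{1}{27}\right) 69 \left(1 - \frac{23}{9}\right)} = \frac{1}{6023732 - \frac{23 \left(1 - \frac{23}{9}\right)}{9}} = \frac{1}{6023732 - - \frac{322}{81}} = \frac{1}{6023732 + \frac{322}{81}} = \frac{1}{\frac{487922614}{81}} = \frac{81}{487922614}$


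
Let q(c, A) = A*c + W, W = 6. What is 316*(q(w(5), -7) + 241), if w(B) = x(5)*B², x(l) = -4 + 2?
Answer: 188652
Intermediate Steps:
x(l) = -2
w(B) = -2*B²
q(c, A) = 6 + A*c (q(c, A) = A*c + 6 = 6 + A*c)
316*(q(w(5), -7) + 241) = 316*((6 - (-14)*5²) + 241) = 316*((6 - (-14)*25) + 241) = 316*((6 - 7*(-50)) + 241) = 316*((6 + 350) + 241) = 316*(356 + 241) = 316*597 = 188652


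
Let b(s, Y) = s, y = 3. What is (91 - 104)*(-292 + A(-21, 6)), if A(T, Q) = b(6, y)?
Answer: 3718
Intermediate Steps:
A(T, Q) = 6
(91 - 104)*(-292 + A(-21, 6)) = (91 - 104)*(-292 + 6) = -13*(-286) = 3718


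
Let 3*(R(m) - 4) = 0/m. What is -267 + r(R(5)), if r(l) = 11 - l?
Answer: -260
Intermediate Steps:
R(m) = 4 (R(m) = 4 + (0/m)/3 = 4 + (⅓)*0 = 4 + 0 = 4)
-267 + r(R(5)) = -267 + (11 - 1*4) = -267 + (11 - 4) = -267 + 7 = -260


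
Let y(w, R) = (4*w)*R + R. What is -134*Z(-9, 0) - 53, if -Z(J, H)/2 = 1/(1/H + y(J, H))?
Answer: -53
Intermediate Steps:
y(w, R) = R + 4*R*w (y(w, R) = 4*R*w + R = R + 4*R*w)
Z(J, H) = -2/(1/H + H*(1 + 4*J))
-134*Z(-9, 0) - 53 = -(-268)*0/(1 + 0²*(1 + 4*(-9))) - 53 = -(-268)*0/(1 + 0*(1 - 36)) - 53 = -(-268)*0/(1 + 0*(-35)) - 53 = -(-268)*0/(1 + 0) - 53 = -(-268)*0/1 - 53 = -(-268)*0 - 53 = -134*0 - 53 = 0 - 53 = -53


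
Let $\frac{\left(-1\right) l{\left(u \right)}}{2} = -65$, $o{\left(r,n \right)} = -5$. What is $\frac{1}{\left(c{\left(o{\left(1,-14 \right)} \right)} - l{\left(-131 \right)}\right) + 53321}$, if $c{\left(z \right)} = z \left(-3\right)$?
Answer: $\frac{1}{53206} \approx 1.8795 \cdot 10^{-5}$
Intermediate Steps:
$l{\left(u \right)} = 130$ ($l{\left(u \right)} = \left(-2\right) \left(-65\right) = 130$)
$c{\left(z \right)} = - 3 z$
$\frac{1}{\left(c{\left(o{\left(1,-14 \right)} \right)} - l{\left(-131 \right)}\right) + 53321} = \frac{1}{\left(\left(-3\right) \left(-5\right) - 130\right) + 53321} = \frac{1}{\left(15 - 130\right) + 53321} = \frac{1}{-115 + 53321} = \frac{1}{53206}$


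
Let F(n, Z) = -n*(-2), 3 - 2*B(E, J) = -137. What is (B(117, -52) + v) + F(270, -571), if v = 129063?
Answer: 129673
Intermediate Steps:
B(E, J) = 70 (B(E, J) = 3/2 - 1/2*(-137) = 3/2 + 137/2 = 70)
F(n, Z) = 2*n
(B(117, -52) + v) + F(270, -571) = (70 + 129063) + 2*270 = 129133 + 540 = 129673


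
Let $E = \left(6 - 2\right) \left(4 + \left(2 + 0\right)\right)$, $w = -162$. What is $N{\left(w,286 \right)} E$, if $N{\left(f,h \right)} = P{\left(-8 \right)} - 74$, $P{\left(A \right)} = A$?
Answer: $-1968$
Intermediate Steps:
$N{\left(f,h \right)} = -82$ ($N{\left(f,h \right)} = -8 - 74 = -82$)
$E = 24$ ($E = 4 \left(4 + 2\right) = 4 \cdot 6 = 24$)
$N{\left(w,286 \right)} E = \left(-82\right) 24 = -1968$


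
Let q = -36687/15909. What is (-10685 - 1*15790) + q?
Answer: -140409154/5303 ≈ -26477.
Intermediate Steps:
q = -12229/5303 (q = -36687*1/15909 = -12229/5303 ≈ -2.3061)
(-10685 - 1*15790) + q = (-10685 - 1*15790) - 12229/5303 = (-10685 - 15790) - 12229/5303 = -26475 - 12229/5303 = -140409154/5303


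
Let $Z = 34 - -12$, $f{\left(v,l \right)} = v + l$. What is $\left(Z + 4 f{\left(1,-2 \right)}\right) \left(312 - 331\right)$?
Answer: $-798$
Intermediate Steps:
$f{\left(v,l \right)} = l + v$
$Z = 46$ ($Z = 34 + 12 = 46$)
$\left(Z + 4 f{\left(1,-2 \right)}\right) \left(312 - 331\right) = \left(46 + 4 \left(-2 + 1\right)\right) \left(312 - 331\right) = \left(46 + 4 \left(-1\right)\right) \left(-19\right) = \left(46 - 4\right) \left(-19\right) = 42 \left(-19\right) = -798$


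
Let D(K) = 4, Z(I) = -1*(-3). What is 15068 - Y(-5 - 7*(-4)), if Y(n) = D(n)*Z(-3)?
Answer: 15056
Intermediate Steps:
Z(I) = 3
Y(n) = 12 (Y(n) = 4*3 = 12)
15068 - Y(-5 - 7*(-4)) = 15068 - 1*12 = 15068 - 12 = 15056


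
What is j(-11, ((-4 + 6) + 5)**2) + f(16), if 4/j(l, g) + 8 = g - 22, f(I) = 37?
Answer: 707/19 ≈ 37.211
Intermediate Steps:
j(l, g) = 4/(-30 + g) (j(l, g) = 4/(-8 + (g - 22)) = 4/(-8 + (-22 + g)) = 4/(-30 + g))
j(-11, ((-4 + 6) + 5)**2) + f(16) = 4/(-30 + ((-4 + 6) + 5)**2) + 37 = 4/(-30 + (2 + 5)**2) + 37 = 4/(-30 + 7**2) + 37 = 4/(-30 + 49) + 37 = 4/19 + 37 = 707/19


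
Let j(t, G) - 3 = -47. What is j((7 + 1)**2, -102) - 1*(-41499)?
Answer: 41455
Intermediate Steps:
j(t, G) = -44 (j(t, G) = 3 - 47 = -44)
j((7 + 1)**2, -102) - 1*(-41499) = -44 - 1*(-41499) = -44 + 41499 = 41455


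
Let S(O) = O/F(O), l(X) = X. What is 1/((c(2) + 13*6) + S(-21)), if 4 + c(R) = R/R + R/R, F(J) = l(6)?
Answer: 2/145 ≈ 0.013793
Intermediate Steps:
F(J) = 6
c(R) = -2 (c(R) = -4 + (R/R + R/R) = -4 + (1 + 1) = -4 + 2 = -2)
S(O) = O/6
1/((c(2) + 13*6) + S(-21)) = 1/((-2 + 13*6) + (1/6)*(-21)) = 1/((-2 + 78) - 7/2) = 1/(76 - 7/2) = 1/(145/2) = 2/145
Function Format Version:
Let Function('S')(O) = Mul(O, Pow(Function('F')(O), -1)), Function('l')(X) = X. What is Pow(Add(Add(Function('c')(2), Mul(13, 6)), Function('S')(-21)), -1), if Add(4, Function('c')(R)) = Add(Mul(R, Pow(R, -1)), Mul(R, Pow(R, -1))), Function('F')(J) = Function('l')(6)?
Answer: Rational(2, 145) ≈ 0.013793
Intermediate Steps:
Function('F')(J) = 6
Function('c')(R) = -2 (Function('c')(R) = Add(-4, Add(Mul(R, Pow(R, -1)), Mul(R, Pow(R, -1)))) = Add(-4, Add(1, 1)) = Add(-4, 2) = -2)
Function('S')(O) = Mul(Rational(1, 6), O) (Function('S')(O) = Mul(O, Pow(6, -1)) = Mul(O, Rational(1, 6)) = Mul(Rational(1, 6), O))
Pow(Add(Add(Function('c')(2), Mul(13, 6)), Function('S')(-21)), -1) = Pow(Add(Add(-2, Mul(13, 6)), Mul(Rational(1, 6), -21)), -1) = Pow(Add(Add(-2, 78), Rational(-7, 2)), -1) = Pow(Add(76, Rational(-7, 2)), -1) = Pow(Rational(145, 2), -1) = Rational(2, 145)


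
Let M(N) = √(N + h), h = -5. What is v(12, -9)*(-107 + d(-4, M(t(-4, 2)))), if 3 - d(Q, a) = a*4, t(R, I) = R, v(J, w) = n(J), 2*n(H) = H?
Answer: -624 - 72*I ≈ -624.0 - 72.0*I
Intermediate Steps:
n(H) = H/2
v(J, w) = J/2
M(N) = √(-5 + N) (M(N) = √(N - 5) = √(-5 + N))
d(Q, a) = 3 - 4*a (d(Q, a) = 3 - a*4 = 3 - 4*a)
v(12, -9)*(-107 + d(-4, M(t(-4, 2)))) = ((½)*12)*(-107 + (3 - 4*√(-5 - 4))) = 6*(-107 + (3 - 12*I)) = 6*(-104 - 12*I) = -624 - 72*I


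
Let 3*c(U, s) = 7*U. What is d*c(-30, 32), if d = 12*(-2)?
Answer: 1680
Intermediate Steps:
c(U, s) = 7*U/3 (c(U, s) = (7*U)/3 = 7*U/3)
d = -24
d*c(-30, 32) = -56*(-30) = -24*(-70) = 1680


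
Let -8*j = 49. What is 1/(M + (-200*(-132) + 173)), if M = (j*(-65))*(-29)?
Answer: 8/120219 ≈ 6.6545e-5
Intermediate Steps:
j = -49/8 (j = -1/8*49 = -49/8 ≈ -6.1250)
M = -92365/8 (M = -49/8*(-65)*(-29) = (3185/8)*(-29) = -92365/8 ≈ -11546.)
1/(M + (-200*(-132) + 173)) = 1/(-92365/8 + (-200*(-132) + 173)) = 1/(-92365/8 + (26400 + 173)) = 1/(-92365/8 + 26573) = 1/(120219/8) = 8/120219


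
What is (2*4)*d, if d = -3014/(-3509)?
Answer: 2192/319 ≈ 6.8715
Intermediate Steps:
d = 274/319 (d = -3014*(-1/3509) = 274/319 ≈ 0.85893)
(2*4)*d = (2*4)*(274/319) = 8*(274/319) = 2192/319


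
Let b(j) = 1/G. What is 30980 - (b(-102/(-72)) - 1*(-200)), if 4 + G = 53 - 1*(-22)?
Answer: 2185379/71 ≈ 30780.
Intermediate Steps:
G = 71 (G = -4 + (53 - 1*(-22)) = -4 + (53 + 22) = -4 + 75 = 71)
b(j) = 1/71
30980 - (b(-102/(-72)) - 1*(-200)) = 30980 - (1/71 - 1*(-200)) = 30980 - (1/71 + 200) = 30980 - 1*14201/71 = 30980 - 14201/71 = 2185379/71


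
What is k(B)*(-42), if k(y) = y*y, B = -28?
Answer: -32928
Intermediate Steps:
k(y) = y²
k(B)*(-42) = (-28)²*(-42) = 784*(-42) = -32928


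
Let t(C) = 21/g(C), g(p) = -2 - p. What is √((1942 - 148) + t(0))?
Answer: √7134/2 ≈ 42.232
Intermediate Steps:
t(C) = 21/(-2 - C)
√((1942 - 148) + t(0)) = √((1942 - 148) - 21/(2 + 0)) = √(1794 - 21/2) = √(3567/2) = √7134/2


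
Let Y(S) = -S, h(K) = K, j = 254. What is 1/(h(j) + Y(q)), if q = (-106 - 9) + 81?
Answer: 1/288 ≈ 0.0034722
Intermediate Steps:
q = -34 (q = -115 + 81 = -34)
1/(h(j) + Y(q)) = 1/(254 - 1*(-34)) = 1/(254 + 34) = 1/288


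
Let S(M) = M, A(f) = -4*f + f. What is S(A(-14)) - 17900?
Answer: -17858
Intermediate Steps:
A(f) = -3*f
S(A(-14)) - 17900 = -3*(-14) - 17900 = 42 - 17900 = -17858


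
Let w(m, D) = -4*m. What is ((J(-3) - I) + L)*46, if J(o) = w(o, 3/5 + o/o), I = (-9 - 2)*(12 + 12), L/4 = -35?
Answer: 6256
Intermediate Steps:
L = -140 (L = 4*(-35) = -140)
I = -264 (I = -11*24 = -264)
J(o) = -4*o
((J(-3) - I) + L)*46 = ((-4*(-3) - 1*(-264)) - 140)*46 = ((12 + 264) - 140)*46 = (276 - 140)*46 = 136*46 = 6256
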